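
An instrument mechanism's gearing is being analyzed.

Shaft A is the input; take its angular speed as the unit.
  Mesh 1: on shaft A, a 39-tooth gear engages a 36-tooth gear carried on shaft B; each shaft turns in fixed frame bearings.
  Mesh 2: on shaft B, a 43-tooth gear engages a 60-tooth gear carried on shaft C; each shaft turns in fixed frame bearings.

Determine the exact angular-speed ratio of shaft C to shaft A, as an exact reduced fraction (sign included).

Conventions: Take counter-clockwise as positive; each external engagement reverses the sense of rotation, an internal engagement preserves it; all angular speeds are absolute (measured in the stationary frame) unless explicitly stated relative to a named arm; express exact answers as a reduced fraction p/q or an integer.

559/720

class = fixed-axis compound train [2 meshes; 2 ratios multiply, 2 sense flips]
mesh 1 [39T→36T]: running ratio 13/12, sense −
mesh 2 [43T→60T]: running ratio 559/720, sense +
ω_out/ω_in = 559/720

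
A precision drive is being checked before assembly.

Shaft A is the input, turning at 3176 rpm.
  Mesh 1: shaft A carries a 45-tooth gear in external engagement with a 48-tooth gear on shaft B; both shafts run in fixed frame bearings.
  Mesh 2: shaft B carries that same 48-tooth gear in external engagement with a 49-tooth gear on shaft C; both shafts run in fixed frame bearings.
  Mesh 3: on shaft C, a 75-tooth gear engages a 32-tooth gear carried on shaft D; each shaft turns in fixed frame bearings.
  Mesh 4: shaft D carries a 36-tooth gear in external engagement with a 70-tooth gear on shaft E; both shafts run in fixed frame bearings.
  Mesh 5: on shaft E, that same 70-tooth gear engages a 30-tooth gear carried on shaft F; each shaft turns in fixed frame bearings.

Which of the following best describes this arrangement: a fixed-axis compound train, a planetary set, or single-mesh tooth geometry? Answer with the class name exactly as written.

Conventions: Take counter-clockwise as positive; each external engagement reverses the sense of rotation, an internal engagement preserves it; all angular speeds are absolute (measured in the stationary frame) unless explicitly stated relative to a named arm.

topology: fixed-axis compound train — 5 meshes, A→F
classification: fixed-axis compound train

fixed-axis compound train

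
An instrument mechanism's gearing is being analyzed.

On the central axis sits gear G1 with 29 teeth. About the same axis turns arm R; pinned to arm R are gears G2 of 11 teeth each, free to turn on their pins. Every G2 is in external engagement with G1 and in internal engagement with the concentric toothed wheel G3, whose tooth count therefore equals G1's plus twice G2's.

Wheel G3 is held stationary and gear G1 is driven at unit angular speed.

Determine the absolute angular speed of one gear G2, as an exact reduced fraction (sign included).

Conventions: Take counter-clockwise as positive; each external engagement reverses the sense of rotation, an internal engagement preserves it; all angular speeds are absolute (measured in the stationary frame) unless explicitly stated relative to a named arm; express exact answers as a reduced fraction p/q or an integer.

-29/22

planetary set (29T centre, 11T on arm, 51T internal) — Willis relation
ring teeth: 29 + 2·11 = 51
29(ω_sun−ω_arm) = −51(ω_ring−ω_arm),  ω_ring = 0, ω_sun = 1
29(1−ω_arm) = −51(0−ω_arm)  ⇒  80·ω_arm = 29  ⇒  ω_arm = 29/80
sun–planet mesh: 29·(1−29/80) = −11·(ω_p−ω_arm)  ⇒  ω_p−ω_arm = -1479/880
ω_p = 29/80 − 1479/880 = -29/22
exact speed ratio = -29/22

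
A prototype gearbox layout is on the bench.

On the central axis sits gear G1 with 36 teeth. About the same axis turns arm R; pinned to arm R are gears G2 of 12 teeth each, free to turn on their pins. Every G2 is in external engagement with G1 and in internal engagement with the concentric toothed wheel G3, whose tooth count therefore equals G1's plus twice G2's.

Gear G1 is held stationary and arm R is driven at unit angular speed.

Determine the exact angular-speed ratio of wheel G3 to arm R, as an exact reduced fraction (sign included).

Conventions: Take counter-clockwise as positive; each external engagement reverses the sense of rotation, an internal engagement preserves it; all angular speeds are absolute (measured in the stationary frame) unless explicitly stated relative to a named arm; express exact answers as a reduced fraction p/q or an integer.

8/5

topology: planetary set — G1 36T / G2 12T / G3 60T, arm = carrier (Willis)
ring teeth: 36 + 2·12 = 60
36(ω_sun−ω_arm) = −60(ω_ring−ω_arm),  ω_sun = 0, ω_arm = 1
ω_ring = 1 − (36/60)(0−1) = 8/5
ω_out/ω_in = 8/5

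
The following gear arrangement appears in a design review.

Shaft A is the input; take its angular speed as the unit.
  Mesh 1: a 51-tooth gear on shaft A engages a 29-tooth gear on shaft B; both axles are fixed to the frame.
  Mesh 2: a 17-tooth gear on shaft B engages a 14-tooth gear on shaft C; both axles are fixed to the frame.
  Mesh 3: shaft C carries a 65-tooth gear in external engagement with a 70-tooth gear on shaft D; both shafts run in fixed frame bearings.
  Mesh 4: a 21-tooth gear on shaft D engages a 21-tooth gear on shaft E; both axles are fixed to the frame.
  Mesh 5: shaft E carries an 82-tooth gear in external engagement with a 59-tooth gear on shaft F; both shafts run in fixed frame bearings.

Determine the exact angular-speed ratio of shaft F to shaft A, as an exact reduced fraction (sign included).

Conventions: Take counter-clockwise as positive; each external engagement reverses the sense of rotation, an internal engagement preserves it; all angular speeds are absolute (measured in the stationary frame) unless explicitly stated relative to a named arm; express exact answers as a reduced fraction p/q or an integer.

-462111/167678

class = fixed-axis compound train [5 meshes; 5 ratios multiply, 5 sense flips]
mesh 1 [51T→29T]: running ratio 51/29, sense −
mesh 2 [17T→14T]: running ratio 867/406, sense +
mesh 3 [65T→70T]: running ratio 11271/5684, sense −
mesh 4 [21T→21T]: running ratio 11271/5684, sense +
mesh 5 [82T→59T]: running ratio 462111/167678, sense −
ω_out/ω_in = -462111/167678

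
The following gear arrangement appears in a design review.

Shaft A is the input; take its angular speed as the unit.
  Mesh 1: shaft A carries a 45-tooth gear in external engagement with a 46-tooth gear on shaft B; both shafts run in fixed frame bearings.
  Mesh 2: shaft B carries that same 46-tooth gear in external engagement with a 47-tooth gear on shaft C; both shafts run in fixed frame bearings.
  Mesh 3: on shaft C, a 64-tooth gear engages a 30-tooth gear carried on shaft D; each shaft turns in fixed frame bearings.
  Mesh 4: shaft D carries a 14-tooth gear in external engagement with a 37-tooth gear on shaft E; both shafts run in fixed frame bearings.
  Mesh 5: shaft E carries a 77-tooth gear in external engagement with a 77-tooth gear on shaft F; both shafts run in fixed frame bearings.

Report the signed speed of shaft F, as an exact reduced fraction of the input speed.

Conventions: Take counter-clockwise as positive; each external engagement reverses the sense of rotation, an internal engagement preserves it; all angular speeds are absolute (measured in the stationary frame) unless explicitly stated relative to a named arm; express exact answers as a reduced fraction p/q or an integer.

-1344/1739

5-mesh fixed-axis compound train (all bearings frame-fixed)
mesh 1 [45T→46T]: |ω|/ω_in = 1×45/46 = 45/46, sense flips to −
mesh 2 [46T→47T]: |ω|/ω_in = (45/46)×46/47 = 45/47, sense flips to +
mesh 3 [64T→30T]: |ω|/ω_in = (45/47)×64/30 = 96/47, sense flips to −
mesh 4 [14T→37T]: |ω|/ω_in = (96/47)×14/37 = 1344/1739, sense flips to +
mesh 5 [77T→77T]: |ω|/ω_in = (1344/1739)×77/77 = 1344/1739, sense flips to −
signed output speed (× input speed) = -1344/1739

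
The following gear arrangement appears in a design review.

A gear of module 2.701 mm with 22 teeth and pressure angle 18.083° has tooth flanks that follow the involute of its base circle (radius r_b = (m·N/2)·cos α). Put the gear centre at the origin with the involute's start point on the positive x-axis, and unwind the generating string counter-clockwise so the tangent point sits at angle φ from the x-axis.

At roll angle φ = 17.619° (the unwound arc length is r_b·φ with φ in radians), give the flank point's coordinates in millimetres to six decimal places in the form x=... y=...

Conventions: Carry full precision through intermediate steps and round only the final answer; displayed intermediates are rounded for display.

class = single-mesh tooth geometry [base-circle involute, m = 2.701, 22T]
pitch radius r_p = m·N/2 = 2.701·22/2 = 29.711000
base radius r_b = r_p·cos α = 29.711000·cos 18.083° = 28.243510
roll angle φ = 17.619° = 0.30750956 rad
x = r_b·(cos φ + φ·sin φ) = 29.547490
y = r_b·(sin φ − φ·cos φ) = 0.271182

x=29.547490 y=0.271182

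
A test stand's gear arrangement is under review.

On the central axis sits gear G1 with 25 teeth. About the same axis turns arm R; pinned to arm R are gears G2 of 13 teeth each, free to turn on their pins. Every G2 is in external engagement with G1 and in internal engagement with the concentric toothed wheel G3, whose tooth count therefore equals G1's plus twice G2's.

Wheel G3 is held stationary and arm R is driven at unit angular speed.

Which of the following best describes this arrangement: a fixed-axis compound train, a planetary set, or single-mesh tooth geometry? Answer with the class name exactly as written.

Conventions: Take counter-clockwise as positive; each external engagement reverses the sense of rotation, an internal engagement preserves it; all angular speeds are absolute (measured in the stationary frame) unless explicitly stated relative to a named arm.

class = planetary set [G3 = 25+2·13 = 51; Willis about the carrier]
classification: planetary set

planetary set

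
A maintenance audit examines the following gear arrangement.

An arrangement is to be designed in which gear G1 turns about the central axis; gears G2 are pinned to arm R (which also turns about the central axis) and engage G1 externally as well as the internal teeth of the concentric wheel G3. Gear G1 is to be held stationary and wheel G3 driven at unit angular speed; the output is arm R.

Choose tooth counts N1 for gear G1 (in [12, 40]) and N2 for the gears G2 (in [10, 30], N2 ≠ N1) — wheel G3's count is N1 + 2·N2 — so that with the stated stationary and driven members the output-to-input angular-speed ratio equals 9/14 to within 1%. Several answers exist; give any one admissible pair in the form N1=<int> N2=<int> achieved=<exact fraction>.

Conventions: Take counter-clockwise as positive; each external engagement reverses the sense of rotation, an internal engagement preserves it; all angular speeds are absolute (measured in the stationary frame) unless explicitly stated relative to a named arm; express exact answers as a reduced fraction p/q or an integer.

N1=25 N2=10 achieved=9/14

planetary set to be sized for 9/14 (Willis relation)
Willis with ω_sun = 0: ω_arm/ω_ring = N3/(N1+N3); set equal to 9/14  ⇒  N3/N1 = (9/14)/(1 − 9/14) = 9/5
N3 = N1 + 2·N2  ⇒  N2/N1 = (N3/N1 − 1)/2 = (9/5 − 1)/2 = 2/5
smallest multiple with N1 ≥ 12 and N2 ≥ 10: k = 5  ⇒  N1 = 5·5 = 25, N2 = 5·2 = 10 (N1 ≤ 40, N2 ≤ 30, N2 ≠ N1 ✓), N3 = 25 + 2·10 = 45
check: N3/(N1+N3) with N1 = 25, N3 = 45 gives 9/14; |achieved − target| = 0 ≤ 9/1400 ✓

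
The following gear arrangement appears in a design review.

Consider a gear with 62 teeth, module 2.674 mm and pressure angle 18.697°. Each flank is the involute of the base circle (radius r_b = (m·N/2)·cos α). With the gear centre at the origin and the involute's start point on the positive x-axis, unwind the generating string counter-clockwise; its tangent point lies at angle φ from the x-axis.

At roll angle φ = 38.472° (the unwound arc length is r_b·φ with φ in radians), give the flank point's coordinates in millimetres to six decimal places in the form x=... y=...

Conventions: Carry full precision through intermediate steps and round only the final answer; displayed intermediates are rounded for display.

x=94.274446 y=7.572056

recognized (one wheel, involute flank): single-mesh tooth geometry, m = 2.674, N = 62
pitch radius r_p = m·N/2 = 2.674·62/2 = 82.894000
base radius r_b = r_p·cos α = 82.894000·cos 18.697° = 78.519440
roll angle φ = 38.472° = 0.67146307 rad
x = r_b·(cos φ + φ·sin φ) = 94.274446
y = r_b·(sin φ − φ·cos φ) = 7.572056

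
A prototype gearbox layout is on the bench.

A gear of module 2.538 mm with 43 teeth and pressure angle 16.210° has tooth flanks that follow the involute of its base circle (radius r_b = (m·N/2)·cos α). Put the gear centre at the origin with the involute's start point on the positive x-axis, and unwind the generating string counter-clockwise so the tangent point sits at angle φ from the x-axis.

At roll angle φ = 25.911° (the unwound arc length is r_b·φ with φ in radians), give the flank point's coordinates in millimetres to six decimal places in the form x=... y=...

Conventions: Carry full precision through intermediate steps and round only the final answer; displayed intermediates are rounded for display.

topology: single-mesh involute geometry — m = 2.538, N = 43
pitch radius r_p = m·N/2 = 2.538·43/2 = 54.567000
base radius r_b = r_p·cos α = 54.567000·cos 16.210° = 52.397688
roll angle φ = 25.911° = 0.45223226 rad
x = r_b·(cos φ + φ·sin φ) = 57.484867
y = r_b·(sin φ − φ·cos φ) = 1.582586

x=57.484867 y=1.582586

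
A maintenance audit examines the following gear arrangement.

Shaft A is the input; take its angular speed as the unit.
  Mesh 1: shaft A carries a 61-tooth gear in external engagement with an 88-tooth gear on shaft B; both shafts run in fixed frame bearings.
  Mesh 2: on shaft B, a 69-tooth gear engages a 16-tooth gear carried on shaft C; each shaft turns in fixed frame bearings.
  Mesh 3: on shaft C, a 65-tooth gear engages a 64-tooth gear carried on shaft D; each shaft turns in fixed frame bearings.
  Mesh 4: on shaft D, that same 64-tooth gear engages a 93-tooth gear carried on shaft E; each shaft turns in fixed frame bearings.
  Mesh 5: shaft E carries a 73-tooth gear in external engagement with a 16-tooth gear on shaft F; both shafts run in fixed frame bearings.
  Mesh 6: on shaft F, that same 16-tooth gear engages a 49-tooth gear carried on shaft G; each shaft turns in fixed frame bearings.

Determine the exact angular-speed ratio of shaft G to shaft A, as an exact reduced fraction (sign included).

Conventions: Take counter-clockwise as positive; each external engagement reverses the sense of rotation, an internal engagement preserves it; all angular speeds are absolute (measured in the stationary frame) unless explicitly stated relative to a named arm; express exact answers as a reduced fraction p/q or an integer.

6657235/2138752

class = fixed-axis compound train [6 meshes; 6 ratios multiply, 6 sense flips]
mesh 1 [61T→88T]: running ratio 61/88, sense −
mesh 2 [69T→16T]: running ratio 4209/1408, sense +
mesh 3 [65T→64T]: running ratio 273585/90112, sense −
mesh 4 [64T→93T]: running ratio 91195/43648, sense +
mesh 5 [73T→16T]: running ratio 6657235/698368, sense −
mesh 6 [16T→49T]: running ratio 6657235/2138752, sense +
ω_out/ω_in = 6657235/2138752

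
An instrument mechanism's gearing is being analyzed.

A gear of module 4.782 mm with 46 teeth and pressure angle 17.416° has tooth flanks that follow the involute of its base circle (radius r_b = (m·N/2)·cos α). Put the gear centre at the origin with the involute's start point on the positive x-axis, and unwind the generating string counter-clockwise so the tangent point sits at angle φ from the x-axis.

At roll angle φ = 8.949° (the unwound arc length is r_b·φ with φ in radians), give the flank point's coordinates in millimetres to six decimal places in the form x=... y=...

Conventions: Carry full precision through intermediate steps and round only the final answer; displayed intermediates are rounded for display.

x=106.216153 y=0.132963

recognized (one wheel, involute flank): single-mesh tooth geometry, m = 4.782, N = 46
pitch radius r_p = m·N/2 = 4.782·46/2 = 109.986000
base radius r_b = r_p·cos α = 109.986000·cos 17.416° = 104.943888
roll angle φ = 8.949° = 0.15618951 rad
x = r_b·(cos φ + φ·sin φ) = 106.216153
y = r_b·(sin φ − φ·cos φ) = 0.132963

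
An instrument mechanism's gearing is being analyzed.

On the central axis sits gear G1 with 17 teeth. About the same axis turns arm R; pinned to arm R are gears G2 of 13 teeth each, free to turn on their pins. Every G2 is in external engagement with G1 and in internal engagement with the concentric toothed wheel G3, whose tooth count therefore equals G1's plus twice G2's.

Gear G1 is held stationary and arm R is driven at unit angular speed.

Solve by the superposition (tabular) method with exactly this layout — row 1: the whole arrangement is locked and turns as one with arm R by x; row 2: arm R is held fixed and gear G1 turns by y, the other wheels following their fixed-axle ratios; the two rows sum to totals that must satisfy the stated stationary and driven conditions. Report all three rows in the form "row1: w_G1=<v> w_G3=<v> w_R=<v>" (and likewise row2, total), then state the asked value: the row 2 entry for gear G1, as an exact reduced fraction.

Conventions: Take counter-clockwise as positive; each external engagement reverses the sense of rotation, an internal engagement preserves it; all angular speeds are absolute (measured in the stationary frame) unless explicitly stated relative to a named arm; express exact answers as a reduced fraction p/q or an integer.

planetary set (17T centre, 13T on arm, 43T internal) — Willis relation
row 1: whole set turns with the arm by x
row 2 — arm fixed, fixed-axis ratios: sun y, ring −(17/43)·y, arm 0
boundary: total ω_sun = x + y = 0 and total ω_arm = x = 1  ⇒  y = -1, x = 1
row 2 ring = −(17/43)·(-1) = 17/43
totals (row 1 + row 2): sun 1 + (-1) = 0, ring 1 + 17/43 = 60/43, arm 1 + 0 = 1
asked cell (row2, sun) = -1

row1: w_G1=1 w_G3=1 w_R=1
row2: w_G1=-1 w_G3=17/43 w_R=0
total: w_G1=0 w_G3=60/43 w_R=1
asked value: -1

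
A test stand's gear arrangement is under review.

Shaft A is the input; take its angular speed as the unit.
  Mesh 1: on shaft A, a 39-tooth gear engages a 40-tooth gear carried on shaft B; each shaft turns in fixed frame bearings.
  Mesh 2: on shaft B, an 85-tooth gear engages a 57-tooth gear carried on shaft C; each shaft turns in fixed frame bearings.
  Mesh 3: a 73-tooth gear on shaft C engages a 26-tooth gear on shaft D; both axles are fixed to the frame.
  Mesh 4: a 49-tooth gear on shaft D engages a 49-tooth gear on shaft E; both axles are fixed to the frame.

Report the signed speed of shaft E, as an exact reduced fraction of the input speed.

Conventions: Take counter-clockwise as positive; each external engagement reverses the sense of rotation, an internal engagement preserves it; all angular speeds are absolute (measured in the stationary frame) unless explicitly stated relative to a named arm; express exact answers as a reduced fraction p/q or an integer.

4-mesh fixed-axis compound train (all bearings frame-fixed)
mesh 1 [39T→40T]: |ω|/ω_in = 1×39/40 = 39/40, sense flips to −
mesh 2 [85T→57T]: |ω|/ω_in = (39/40)×85/57 = 221/152, sense flips to +
mesh 3 [73T→26T]: |ω|/ω_in = (221/152)×73/26 = 1241/304, sense flips to −
mesh 4 [49T→49T]: |ω|/ω_in = (1241/304)×49/49 = 1241/304, sense flips to +
signed output speed (× input speed) = 1241/304

1241/304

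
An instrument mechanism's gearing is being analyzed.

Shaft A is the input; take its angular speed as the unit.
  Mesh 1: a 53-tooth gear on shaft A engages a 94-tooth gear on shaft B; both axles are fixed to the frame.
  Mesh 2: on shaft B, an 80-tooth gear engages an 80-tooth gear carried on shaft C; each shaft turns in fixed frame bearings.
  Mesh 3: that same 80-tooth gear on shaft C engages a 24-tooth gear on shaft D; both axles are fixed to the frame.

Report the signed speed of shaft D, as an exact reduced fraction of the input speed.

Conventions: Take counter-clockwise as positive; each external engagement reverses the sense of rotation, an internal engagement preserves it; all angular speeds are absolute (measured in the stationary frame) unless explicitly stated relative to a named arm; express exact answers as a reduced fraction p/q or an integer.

-265/141

3-mesh fixed-axis compound train (all bearings frame-fixed)
mesh 1 [53T→94T]: |ω|/ω_in = 1×53/94 = 53/94, sense flips to −
mesh 2 [80T→80T]: |ω|/ω_in = (53/94)×80/80 = 53/94, sense flips to +
mesh 3 [80T→24T]: |ω|/ω_in = (53/94)×80/24 = 265/141, sense flips to −
signed output speed (× input speed) = -265/141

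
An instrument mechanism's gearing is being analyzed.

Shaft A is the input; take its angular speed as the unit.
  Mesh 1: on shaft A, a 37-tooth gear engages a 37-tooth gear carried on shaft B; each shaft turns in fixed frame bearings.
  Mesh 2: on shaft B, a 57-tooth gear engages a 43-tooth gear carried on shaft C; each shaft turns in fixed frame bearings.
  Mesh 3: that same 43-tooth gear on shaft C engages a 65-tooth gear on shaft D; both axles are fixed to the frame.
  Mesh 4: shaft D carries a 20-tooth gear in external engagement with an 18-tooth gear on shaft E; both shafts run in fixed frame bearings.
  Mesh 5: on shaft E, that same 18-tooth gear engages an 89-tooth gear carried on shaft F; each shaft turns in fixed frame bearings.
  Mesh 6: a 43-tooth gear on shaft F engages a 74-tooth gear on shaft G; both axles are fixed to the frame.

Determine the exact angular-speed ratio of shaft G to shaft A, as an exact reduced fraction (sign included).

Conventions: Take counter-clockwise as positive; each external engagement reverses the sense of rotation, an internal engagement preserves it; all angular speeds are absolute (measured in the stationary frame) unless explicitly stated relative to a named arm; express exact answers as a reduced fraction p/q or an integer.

4902/42809

class = fixed-axis compound train [6 meshes; 6 ratios multiply, 6 sense flips]
mesh 1 [37T→37T]: running ratio 1, sense −
mesh 2 [57T→43T]: running ratio 57/43, sense +
mesh 3 [43T→65T]: running ratio 57/65, sense −
mesh 4 [20T→18T]: running ratio 38/39, sense +
mesh 5 [18T→89T]: running ratio 228/1157, sense −
mesh 6 [43T→74T]: running ratio 4902/42809, sense +
ω_out/ω_in = 4902/42809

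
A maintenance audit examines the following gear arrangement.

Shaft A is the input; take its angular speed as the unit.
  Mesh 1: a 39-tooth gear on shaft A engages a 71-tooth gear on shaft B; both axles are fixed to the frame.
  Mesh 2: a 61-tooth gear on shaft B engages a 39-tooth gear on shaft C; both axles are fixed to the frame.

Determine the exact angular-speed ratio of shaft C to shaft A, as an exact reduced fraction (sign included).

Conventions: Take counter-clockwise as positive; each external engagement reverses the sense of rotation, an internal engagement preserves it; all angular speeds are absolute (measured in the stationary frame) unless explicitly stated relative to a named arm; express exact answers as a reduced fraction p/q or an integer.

class = fixed-axis compound train [2 meshes; 2 ratios multiply, 2 sense flips]
mesh 1 [39T→71T]: running ratio 39/71, sense −
mesh 2 [61T→39T]: running ratio 61/71, sense +
ω_out/ω_in = 61/71

61/71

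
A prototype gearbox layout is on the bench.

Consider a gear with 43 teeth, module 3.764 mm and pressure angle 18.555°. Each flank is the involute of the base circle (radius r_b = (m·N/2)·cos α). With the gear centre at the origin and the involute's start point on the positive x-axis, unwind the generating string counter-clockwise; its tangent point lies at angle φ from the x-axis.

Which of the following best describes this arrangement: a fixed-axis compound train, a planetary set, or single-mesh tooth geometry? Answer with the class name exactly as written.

class = single-mesh tooth geometry [base-circle involute, m = 3.764, 43T]
classification: single-mesh tooth geometry

single-mesh tooth geometry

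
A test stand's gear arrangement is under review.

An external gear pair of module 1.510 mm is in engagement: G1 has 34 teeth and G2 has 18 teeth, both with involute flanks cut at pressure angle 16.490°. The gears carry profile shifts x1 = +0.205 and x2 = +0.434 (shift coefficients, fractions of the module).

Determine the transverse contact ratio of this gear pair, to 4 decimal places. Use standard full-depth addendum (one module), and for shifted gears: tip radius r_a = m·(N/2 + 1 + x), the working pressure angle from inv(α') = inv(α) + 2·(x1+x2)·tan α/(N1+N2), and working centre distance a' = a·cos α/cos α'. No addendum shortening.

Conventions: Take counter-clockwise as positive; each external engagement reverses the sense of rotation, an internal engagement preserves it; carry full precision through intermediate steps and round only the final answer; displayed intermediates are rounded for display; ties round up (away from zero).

topology: single-mesh involute geometry — m = 1.510, 34T/18T pair
base radii: r_b1 = 24.614175, r_b2 = 13.031034
tip radii: r_a1 = 27.489550, r_a2 = 15.755340
inv(α') = inv(16.490°) + 2·(+0.205+0.434)·tan α/(34+18) = 0.01549421  ⇒  α' = 20.25165°
a' = a·cos α / cos α' = 39.2600·cos 16.490°/cos 20.25165° = 40.125725
action lengths: √(r_a1²−r_b1²) = 12.240007, √(r_a2²−r_b2²) = 8.855671
base pitch p_b = π·m·cos α = 4.548689
CR = (12.240007 + 8.855671 − 40.125725·sin 20.25165°)/4.548689 = 1.584280
contact ratio ≈ 1.5843

1.5843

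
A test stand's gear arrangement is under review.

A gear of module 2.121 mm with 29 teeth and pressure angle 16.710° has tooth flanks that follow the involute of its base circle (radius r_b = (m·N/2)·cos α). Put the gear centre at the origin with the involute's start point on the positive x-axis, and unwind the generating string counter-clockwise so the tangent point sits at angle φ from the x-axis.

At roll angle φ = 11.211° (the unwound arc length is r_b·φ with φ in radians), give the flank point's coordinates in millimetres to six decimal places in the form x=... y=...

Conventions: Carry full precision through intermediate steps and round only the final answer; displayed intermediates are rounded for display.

recognized (one wheel, involute flank): single-mesh tooth geometry, m = 2.121, N = 29
pitch radius r_p = m·N/2 = 2.121·29/2 = 30.754500
base radius r_b = r_p·cos α = 30.754500·cos 16.710° = 29.455809
roll angle φ = 11.211° = 0.19566886 rad
x = r_b·(cos φ + φ·sin φ) = 30.014300
y = r_b·(sin φ − φ·cos φ) = 0.073274

x=30.014300 y=0.073274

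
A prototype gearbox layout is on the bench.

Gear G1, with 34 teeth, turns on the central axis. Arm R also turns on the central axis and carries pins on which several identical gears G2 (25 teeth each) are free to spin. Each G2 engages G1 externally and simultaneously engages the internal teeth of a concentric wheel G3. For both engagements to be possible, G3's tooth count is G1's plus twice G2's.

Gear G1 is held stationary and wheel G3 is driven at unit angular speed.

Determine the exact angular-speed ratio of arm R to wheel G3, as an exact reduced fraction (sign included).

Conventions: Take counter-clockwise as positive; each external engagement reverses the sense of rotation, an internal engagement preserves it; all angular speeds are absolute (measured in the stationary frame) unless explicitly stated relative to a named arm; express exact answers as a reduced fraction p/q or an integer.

planetary set (34T centre, 25T on arm, 84T internal) — Willis relation
ring teeth: 34 + 2·25 = 84
34(ω_sun−ω_arm) = −84(ω_ring−ω_arm),  ω_sun = 0, ω_ring = 1
34(0−ω_arm) = −84(1−ω_arm)  ⇒  118·ω_arm = 84  ⇒  ω_arm = 42/59
ω_out/ω_in = 42/59

42/59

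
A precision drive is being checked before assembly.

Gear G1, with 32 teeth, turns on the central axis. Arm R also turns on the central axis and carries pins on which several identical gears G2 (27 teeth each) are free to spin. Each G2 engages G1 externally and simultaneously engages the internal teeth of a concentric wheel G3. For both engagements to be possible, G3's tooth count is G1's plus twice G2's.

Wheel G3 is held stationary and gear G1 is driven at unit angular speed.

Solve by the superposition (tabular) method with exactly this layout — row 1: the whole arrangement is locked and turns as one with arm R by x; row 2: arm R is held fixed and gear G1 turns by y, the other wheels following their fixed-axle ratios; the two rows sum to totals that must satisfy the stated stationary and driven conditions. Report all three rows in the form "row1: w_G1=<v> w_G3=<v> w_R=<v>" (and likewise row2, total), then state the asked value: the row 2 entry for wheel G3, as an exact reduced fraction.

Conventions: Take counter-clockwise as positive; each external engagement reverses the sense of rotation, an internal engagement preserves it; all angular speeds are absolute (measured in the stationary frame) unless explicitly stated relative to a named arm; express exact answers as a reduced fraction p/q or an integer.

planetary set (32T centre, 27T on arm, 86T internal) — Willis relation
row 1 — lock + rotate with arm: ω_sun = ω_ring = ω_arm = x
row 2: sun turns y, ring = −(32/86)·y, arm 0
boundary: total ω_ring = x − (32/86)·y = 0 and total ω_sun = x + y = 1  ⇒  y = 43/59, x = 16/59
row 2 ring = −(32/86)·43/59 = -16/59
totals (row 1 + row 2): sun 16/59 + 43/59 = 1, ring 16/59 + (-16/59) = 0, arm 16/59 + 0 = 16/59
asked cell (row2, ring) = -16/59

row1: w_G1=16/59 w_G3=16/59 w_R=16/59
row2: w_G1=43/59 w_G3=-16/59 w_R=0
total: w_G1=1 w_G3=0 w_R=16/59
asked value: -16/59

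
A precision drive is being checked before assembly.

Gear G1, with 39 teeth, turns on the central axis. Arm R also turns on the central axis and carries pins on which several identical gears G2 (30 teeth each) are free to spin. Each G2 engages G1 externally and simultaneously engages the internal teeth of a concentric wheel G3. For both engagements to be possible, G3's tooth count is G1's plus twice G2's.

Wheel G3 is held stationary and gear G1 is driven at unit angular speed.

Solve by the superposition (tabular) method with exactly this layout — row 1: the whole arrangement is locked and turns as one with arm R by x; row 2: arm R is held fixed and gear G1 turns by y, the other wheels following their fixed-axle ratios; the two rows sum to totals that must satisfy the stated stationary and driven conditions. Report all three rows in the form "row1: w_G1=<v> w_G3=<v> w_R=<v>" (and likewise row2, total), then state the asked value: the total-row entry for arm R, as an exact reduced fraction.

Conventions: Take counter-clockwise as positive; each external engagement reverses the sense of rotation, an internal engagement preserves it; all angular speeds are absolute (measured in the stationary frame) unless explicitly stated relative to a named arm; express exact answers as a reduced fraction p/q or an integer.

recognized (axles ride arm R): planetary set, 39/30/99 teeth
row 1: whole set turns with the arm by x
row 2 (arm held, sun turns y): ω_ring = −(39/99)·y, ω_arm = 0
boundary: total ω_ring = x − (39/99)·y = 0 and total ω_sun = x + y = 1  ⇒  y = 33/46, x = 13/46
row 2 ring = −(39/99)·33/46 = -13/46
totals (row 1 + row 2): sun 13/46 + 33/46 = 1, ring 13/46 + (-13/46) = 0, arm 13/46 + 0 = 13/46
asked cell (total, arm) = 13/46

row1: w_G1=13/46 w_G3=13/46 w_R=13/46
row2: w_G1=33/46 w_G3=-13/46 w_R=0
total: w_G1=1 w_G3=0 w_R=13/46
asked value: 13/46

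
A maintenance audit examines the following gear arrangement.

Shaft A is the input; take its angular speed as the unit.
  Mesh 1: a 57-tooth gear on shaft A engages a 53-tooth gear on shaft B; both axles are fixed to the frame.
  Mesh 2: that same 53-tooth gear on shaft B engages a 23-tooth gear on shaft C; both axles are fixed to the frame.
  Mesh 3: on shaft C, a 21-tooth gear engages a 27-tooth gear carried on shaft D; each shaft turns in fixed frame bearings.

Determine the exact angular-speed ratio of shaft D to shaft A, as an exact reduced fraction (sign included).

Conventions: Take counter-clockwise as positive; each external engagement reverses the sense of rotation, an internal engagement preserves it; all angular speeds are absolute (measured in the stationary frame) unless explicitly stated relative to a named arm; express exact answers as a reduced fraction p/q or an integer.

class = fixed-axis compound train [3 meshes; 3 ratios multiply, 3 sense flips]
mesh 1 [57T→53T]: running ratio 57/53, sense −
mesh 2 [53T→23T]: running ratio 57/23, sense +
mesh 3 [21T→27T]: running ratio 133/69, sense −
ω_out/ω_in = -133/69

-133/69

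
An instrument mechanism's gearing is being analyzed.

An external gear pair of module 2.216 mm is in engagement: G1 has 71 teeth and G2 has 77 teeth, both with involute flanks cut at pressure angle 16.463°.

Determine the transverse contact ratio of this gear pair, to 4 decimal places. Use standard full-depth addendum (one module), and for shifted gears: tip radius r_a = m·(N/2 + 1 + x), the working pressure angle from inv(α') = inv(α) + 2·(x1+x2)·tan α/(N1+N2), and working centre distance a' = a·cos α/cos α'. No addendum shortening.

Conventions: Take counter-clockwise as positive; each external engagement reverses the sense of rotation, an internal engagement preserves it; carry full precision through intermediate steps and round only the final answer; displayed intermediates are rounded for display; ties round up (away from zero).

recognized (one external pair, fixed centres): single-mesh tooth geometry, m = 2.216, N1 = 71, N2 = 77
base radii: r_b1 = 75.442844, r_b2 = 81.818295
tip radii: r_a1 = 80.884000, r_a2 = 87.532000
no profile shift: α' = α, a' = a
action lengths: √(r_a1²−r_b1²) = 29.165027, √(r_a2²−r_b2²) = 31.106552
base pitch p_b = π·m·cos α = 6.676357
CR = (29.165027 + 31.106552 − 163.984000·sin 16.46300°)/6.676357 = 2.066868
contact ratio ≈ 2.0669

2.0669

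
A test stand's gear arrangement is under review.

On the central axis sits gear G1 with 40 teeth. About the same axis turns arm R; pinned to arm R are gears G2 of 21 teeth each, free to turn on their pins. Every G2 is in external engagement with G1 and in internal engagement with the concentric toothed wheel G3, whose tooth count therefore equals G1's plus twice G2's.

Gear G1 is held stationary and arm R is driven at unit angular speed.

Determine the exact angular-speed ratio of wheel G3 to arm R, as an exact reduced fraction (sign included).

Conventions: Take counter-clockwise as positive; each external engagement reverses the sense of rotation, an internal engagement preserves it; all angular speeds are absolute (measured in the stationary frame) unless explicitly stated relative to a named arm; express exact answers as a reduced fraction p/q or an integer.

61/41

planetary set (40T centre, 21T on arm, 82T internal) — Willis relation
ring teeth: 40 + 2·21 = 82
40(ω_sun−ω_arm) = −82(ω_ring−ω_arm),  ω_sun = 0, ω_arm = 1
ω_ring = 1 − (40/82)(0−1) = 61/41
ω_out/ω_in = 61/41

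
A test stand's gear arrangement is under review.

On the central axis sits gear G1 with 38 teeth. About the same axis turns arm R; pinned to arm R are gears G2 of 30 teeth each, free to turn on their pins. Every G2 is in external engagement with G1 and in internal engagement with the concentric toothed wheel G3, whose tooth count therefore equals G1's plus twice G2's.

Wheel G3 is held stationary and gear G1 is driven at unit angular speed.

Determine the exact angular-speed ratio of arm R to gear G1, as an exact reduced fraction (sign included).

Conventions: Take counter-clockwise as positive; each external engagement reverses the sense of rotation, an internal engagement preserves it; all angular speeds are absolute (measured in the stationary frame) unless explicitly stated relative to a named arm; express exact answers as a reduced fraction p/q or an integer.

19/68

class = planetary set [G3 = 38+2·30 = 98; Willis about the carrier]
ring teeth: 38 + 2·30 = 98
38(ω_sun−ω_arm) = −98(ω_ring−ω_arm),  ω_ring = 0, ω_sun = 1
38(1−ω_arm) = −98(0−ω_arm)  ⇒  136·ω_arm = 38  ⇒  ω_arm = 19/68
ω_out/ω_in = 19/68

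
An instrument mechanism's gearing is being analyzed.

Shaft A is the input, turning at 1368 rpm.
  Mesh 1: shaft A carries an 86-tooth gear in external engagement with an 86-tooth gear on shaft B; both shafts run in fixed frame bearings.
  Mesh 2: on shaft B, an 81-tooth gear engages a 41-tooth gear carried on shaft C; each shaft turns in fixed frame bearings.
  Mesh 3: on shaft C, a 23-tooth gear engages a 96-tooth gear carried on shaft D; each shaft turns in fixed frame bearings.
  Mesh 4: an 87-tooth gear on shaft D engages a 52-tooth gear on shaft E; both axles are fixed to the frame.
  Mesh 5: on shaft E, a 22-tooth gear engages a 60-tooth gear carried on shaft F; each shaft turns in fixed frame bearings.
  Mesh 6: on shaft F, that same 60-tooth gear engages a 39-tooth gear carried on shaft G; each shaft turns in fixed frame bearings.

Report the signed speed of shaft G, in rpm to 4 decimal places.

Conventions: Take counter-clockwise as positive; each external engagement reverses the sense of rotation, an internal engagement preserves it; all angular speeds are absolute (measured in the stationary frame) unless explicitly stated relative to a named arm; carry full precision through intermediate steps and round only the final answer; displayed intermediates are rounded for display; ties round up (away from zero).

+611.1078 rpm

class = fixed-axis compound train [6 meshes; 6 ratios multiply, 6 sense flips]
mesh 1 [86T→86T]: ω = 1368.0000×86/86 = 1368.0000 rpm, sense flips to −
mesh 2 [81T→41T]: ω = 1368.0000×81/41 = 2702.6341 rpm, sense flips to +
mesh 3 [23T→96T]: ω = 2702.6341×23/96 = 647.5061 rpm, sense flips to −
mesh 4 [87T→52T]: ω = 647.5061×87/52 = 1083.3275 rpm, sense flips to +
mesh 5 [22T→60T]: ω = 1083.3275×22/60 = 397.2201 rpm, sense flips to −
mesh 6 [60T→39T]: ω = 397.2201×60/39 = 611.1078 rpm, sense flips to +
signed output speed = +611.1078 rpm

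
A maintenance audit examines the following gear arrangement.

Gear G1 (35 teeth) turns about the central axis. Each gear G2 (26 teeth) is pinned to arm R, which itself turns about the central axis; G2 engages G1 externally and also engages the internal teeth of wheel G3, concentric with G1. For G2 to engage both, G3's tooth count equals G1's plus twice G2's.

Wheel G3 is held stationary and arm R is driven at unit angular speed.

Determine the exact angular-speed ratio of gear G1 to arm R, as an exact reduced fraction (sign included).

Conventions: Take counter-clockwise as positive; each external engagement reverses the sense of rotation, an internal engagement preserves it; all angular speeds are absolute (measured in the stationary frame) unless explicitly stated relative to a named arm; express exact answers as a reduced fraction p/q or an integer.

122/35

recognized (axles ride arm R): planetary set, 35/26/87 teeth
ring teeth: 35 + 2·26 = 87
35(ω_sun−ω_arm) = −87(ω_ring−ω_arm),  ω_ring = 0, ω_arm = 1
ω_sun = 1 − (87/35)(0−1) = 122/35
ω_out/ω_in = 122/35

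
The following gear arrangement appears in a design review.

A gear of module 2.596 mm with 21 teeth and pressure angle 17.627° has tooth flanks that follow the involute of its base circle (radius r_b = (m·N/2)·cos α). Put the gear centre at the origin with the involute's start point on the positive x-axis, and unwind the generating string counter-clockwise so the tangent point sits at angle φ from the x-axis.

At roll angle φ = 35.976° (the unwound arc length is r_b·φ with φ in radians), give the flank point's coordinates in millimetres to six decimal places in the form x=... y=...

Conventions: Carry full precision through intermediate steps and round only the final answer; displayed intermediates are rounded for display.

x=30.605431 y=2.060337

recognized (one wheel, involute flank): single-mesh tooth geometry, m = 2.596, N = 21
pitch radius r_p = m·N/2 = 2.596·21/2 = 27.258000
base radius r_b = r_p·cos α = 27.258000·cos 17.627° = 25.978184
roll angle φ = 35.976° = 0.62789965 rad
x = r_b·(cos φ + φ·sin φ) = 30.605431
y = r_b·(sin φ − φ·cos φ) = 2.060337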